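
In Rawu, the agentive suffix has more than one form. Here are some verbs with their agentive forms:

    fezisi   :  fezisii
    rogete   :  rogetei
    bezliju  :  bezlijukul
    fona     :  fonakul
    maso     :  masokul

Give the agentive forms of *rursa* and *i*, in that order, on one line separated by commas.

rursakul, ii

The alternation tracks the last vowel of the stem — -i when the last vowel of the stem is a front vowel (*fezisi*, *rogete*); -kul when the last vowel of the stem is a back vowel (*bezliju*, *fona*, *maso*).
*rursa*: last vowel = /a/, a back vowel → -kul → *rursakul*.
*i*: last vowel = /i/, a front vowel → -i → *ii*.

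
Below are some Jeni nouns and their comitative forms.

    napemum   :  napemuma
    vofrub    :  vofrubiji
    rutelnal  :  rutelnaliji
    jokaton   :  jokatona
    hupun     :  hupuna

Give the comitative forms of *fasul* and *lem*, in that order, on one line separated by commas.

The suffix is conditioned by the final consonant: -a when the stem ends in a nasal (*napemum*, *jokaton*, *hupun*); -iji when the stem ends in a non-nasal consonant (*vofrub*, *rutelnal*).
*fasul* — final consonant /l/ (non-nasal) → -iji → *fasuliji*.
The final consonant of *lem* is /m/, which is a nasal, so the suffix is -a, giving *lema*.

fasuliji, lema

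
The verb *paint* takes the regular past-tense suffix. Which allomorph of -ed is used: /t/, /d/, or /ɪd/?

The stem *paint* ends in /t/ or /d/.
The -ed suffix is realized as /ɪd/ after /t, d/; as /t/ after other voiceless consonants; and as /d/ after other voiced sounds.
So -ed on *paint* is pronounced /ɪd/.

/ɪd/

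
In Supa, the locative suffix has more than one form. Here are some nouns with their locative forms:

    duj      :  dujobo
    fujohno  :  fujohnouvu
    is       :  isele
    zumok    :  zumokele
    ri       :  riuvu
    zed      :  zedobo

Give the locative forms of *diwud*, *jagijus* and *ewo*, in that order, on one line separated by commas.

diwudobo, jagijusele, ewouvu

Looking at the final sound of each stem: -ele when the stem ends in a voiceless consonant (*is*, *zumok*); -obo when the stem ends in a voiced consonant (*duj*, *zed*); -uvu when the stem ends in a vowel (*fujohno*, *ri*).
*diwud*: final sound = /d/, a voiced consonant → -obo → *diwudobo*.
Since the final sound of *jagijus* is /s/ (a voiceless consonant), it takes -ele, giving *jagijusele*.
The final sound of *ewo* is /o/, which is a vowel, so the suffix is -uvu, giving *ewouvu*.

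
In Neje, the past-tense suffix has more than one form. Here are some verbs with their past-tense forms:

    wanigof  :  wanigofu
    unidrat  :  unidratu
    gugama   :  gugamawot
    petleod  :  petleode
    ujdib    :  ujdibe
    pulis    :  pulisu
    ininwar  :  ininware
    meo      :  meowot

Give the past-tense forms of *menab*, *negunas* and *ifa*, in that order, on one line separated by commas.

menabe, negunasu, ifawot

The pattern is voicing of the final sound: -u when the stem ends in a voiceless consonant (*wanigof*, *unidrat*, *pulis*); -e when the stem ends in a voiced consonant (*petleod*, *ujdib*, *ininwar*); -wot when the stem ends in a vowel (*gugama*, *meo*).
*menab*: final sound = /b/, a voiced consonant → -e → *menabe*.
Since the final sound of *negunas* is /s/ (a voiceless consonant), it takes -u, giving *negunasu*.
The final sound of *ifa* is /a/, which is a vowel, so the suffix is -wot, giving *ifawot*.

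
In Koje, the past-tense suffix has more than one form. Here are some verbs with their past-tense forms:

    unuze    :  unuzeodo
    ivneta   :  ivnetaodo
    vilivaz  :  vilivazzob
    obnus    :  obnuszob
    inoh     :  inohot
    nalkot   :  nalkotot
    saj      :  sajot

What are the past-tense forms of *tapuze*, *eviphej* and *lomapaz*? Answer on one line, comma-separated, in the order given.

The suffix is conditioned by the final sound: -zob when the stem ends in a sibilant (*vilivaz*, *obnus*); -ot when the stem ends in a non-sibilant consonant (*inoh*, *nalkot*, *saj*); -odo when the stem ends in a vowel (*unuze*, *ivneta*).
*tapuze* — final sound /e/ (a vowel) → -odo → *tapuzeodo*.
The final sound of *eviphej* is /j/, which is a non-sibilant consonant, so the suffix is -ot, giving *eviphejot*.
The final sound of *lomapaz* is /z/, which is a sibilant, so the suffix is -zob, giving *lomapazzob*.

tapuzeodo, eviphejot, lomapazzob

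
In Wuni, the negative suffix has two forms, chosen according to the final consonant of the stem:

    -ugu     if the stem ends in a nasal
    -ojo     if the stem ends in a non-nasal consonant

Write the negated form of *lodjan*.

*lodjan* — final consonant /n/ (a nasal) → -ugu → *lodjanugu*.

lodjanugu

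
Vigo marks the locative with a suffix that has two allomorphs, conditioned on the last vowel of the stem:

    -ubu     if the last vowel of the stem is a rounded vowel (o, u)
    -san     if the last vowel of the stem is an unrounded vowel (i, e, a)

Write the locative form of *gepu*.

gepuubu

*gepu*: last vowel = /u/, a rounded vowel → -ubu → *gepuubu*.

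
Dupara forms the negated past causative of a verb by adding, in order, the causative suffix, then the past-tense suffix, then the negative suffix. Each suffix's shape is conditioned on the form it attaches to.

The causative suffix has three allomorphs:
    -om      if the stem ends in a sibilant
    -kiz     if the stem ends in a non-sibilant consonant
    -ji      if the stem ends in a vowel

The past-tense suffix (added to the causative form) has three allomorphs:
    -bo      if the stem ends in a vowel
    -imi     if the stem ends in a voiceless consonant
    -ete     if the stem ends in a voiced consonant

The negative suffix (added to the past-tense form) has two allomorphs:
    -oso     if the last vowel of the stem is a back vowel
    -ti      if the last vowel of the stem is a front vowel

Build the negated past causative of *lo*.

lojibooso

*lo*: final sound = /o/, a vowel → -ji → *loji*.
The causative form *loji* — final sound /i/ (a vowel) → -bo → *lojibo*.
The last vowel of the past-tense form *lojibo* is /o/, which is a back vowel, so the negative suffix is -oso, giving *lojibooso*.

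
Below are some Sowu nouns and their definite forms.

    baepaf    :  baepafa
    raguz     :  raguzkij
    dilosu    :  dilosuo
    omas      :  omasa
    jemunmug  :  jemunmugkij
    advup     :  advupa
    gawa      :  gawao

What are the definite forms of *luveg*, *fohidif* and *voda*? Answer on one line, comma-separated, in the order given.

The pattern is voicing of the final sound: -a when the stem ends in a voiceless consonant (*baepaf*, *omas*, *advup*); -kij when the stem ends in a voiced consonant (*raguz*, *jemunmug*); -o when the stem ends in a vowel (*dilosu*, *gawa*).
The final sound of *luveg* is /g/, which is a voiced consonant, so the suffix is -kij, giving *luvegkij*.
The final sound of *fohidif* is /f/, which is a voiceless consonant, so the suffix is -a, giving *fohidifa*.
Since the final sound of *voda* is /a/ (a vowel), it takes -o, giving *vodao*.

luvegkij, fohidifa, vodao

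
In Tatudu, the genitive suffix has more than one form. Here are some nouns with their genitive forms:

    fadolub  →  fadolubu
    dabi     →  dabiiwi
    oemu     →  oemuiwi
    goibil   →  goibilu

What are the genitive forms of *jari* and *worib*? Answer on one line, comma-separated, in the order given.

jariiwi, woribu

The suffix is conditioned by the final sound: -u when the stem ends in a consonant (*fadolub*, *goibil*); -iwi when the stem ends in a vowel (*dabi*, *oemu*).
The final sound of *jari* is /i/, which is a vowel, so the suffix is -iwi, giving *jariiwi*.
*worib* — final sound /b/ (a consonant) → -u → *woribu*.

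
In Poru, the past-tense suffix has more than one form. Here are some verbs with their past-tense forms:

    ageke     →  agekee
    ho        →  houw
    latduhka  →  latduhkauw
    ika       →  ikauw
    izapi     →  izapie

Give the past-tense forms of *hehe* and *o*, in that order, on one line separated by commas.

hehee, ouw

Looking at the last vowel of each stem: -e when the last vowel of the stem is a front vowel (*ageke*, *izapi*); -uw when the last vowel of the stem is a back vowel (*ho*, *latduhka*, *ika*).
The last vowel of *hehe* is /e/, which is a front vowel, so the suffix is -e, giving *hehee*.
*o* — last vowel /o/ (a back vowel) → -uw → *ouw*.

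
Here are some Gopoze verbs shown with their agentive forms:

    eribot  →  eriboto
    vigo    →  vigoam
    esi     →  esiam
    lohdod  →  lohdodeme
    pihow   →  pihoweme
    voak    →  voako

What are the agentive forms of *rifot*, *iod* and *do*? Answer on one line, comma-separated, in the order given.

The alternation tracks the final sound of the stem — -o when the stem ends in a voiceless consonant (*eribot*, *voak*); -eme when the stem ends in a voiced consonant (*lohdod*, *pihow*); -am when the stem ends in a vowel (*vigo*, *esi*).
Since the final sound of *rifot* is /t/ (a voiceless consonant), it takes -o, giving *rifoto*.
The final sound of *iod* is /d/, which is a voiced consonant, so the suffix is -eme, giving *iodeme*.
*do* — final sound /o/ (a vowel) → -am → *doam*.

rifoto, iodeme, doam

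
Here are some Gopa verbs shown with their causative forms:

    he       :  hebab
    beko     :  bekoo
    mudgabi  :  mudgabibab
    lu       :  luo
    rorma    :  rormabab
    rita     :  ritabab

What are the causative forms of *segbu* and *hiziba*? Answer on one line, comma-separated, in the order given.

Looking at the last vowel of each stem: -o when the last vowel of the stem is a rounded vowel (*beko*, *lu*); -bab when the last vowel of the stem is an unrounded vowel (*he*, *mudgabi*, *rorma*, *rita*).
*segbu* — last vowel /u/ (a rounded vowel) → -o → *segbuo*.
*hiziba* — last vowel /a/ (an unrounded vowel) → -bab → *hizibabab*.

segbuo, hizibabab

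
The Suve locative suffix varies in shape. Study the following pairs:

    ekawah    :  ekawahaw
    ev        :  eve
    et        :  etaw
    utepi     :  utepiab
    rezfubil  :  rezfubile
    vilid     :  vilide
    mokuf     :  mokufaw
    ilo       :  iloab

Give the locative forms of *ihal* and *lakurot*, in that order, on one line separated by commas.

The pattern is voicing of the final sound: -aw when the stem ends in a voiceless consonant (*ekawah*, *et*, *mokuf*); -e when the stem ends in a voiced consonant (*ev*, *rezfubil*, *vilid*); -ab when the stem ends in a vowel (*utepi*, *ilo*).
*ihal* — final sound /l/ (a voiced consonant) → -e → *ihale*.
The final sound of *lakurot* is /t/, which is a voiceless consonant, so the suffix is -aw, giving *lakurotaw*.

ihale, lakurotaw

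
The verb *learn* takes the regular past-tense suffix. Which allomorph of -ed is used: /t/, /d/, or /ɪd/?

The stem *learn* ends in a voiced sound other than /d/.
The -ed suffix is realized as /ɪd/ after /t, d/; as /t/ after other voiceless consonants; and as /d/ after other voiced sounds.
So -ed on *learn* is pronounced /d/.

/d/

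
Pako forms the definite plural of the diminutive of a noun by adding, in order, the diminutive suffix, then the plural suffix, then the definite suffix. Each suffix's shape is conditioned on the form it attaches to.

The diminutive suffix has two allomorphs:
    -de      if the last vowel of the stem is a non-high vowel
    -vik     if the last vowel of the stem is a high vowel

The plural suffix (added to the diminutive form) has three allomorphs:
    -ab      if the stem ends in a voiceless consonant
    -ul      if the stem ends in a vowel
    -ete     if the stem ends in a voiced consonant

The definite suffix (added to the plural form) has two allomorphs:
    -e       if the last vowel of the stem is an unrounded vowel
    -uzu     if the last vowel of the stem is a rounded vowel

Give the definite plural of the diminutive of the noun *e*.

Since the last vowel of *e* is /e/ (a non-high vowel), it takes -de, giving *ede*.
The diminutive form *ede* — final sound /e/ (a vowel) → -ul → *edeul*.
The last vowel of the plural form *edeul* is /u/, which is a rounded vowel, so the definite suffix is -uzu, giving *edeuluzu*.

edeuluzu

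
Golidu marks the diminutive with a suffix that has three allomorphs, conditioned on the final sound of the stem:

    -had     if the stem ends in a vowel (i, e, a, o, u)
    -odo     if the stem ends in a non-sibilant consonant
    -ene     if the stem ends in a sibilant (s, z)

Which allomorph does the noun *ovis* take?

-ene

Since the final sound of *ovis* is /s/ (a sibilant), it takes -ene.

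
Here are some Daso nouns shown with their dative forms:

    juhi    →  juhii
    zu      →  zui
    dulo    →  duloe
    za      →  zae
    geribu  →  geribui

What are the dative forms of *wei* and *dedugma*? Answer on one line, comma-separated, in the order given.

weii, dedugmae

The pattern is height harmony: -i when the last vowel of the stem is a high vowel (*juhi*, *zu*, *geribu*); -e when the last vowel of the stem is a non-high vowel (*dulo*, *za*).
*wei* — last vowel /i/ (a high vowel) → -i → *weii*.
The last vowel of *dedugma* is /a/, which is a non-high vowel, so the suffix is -e, giving *dedugmae*.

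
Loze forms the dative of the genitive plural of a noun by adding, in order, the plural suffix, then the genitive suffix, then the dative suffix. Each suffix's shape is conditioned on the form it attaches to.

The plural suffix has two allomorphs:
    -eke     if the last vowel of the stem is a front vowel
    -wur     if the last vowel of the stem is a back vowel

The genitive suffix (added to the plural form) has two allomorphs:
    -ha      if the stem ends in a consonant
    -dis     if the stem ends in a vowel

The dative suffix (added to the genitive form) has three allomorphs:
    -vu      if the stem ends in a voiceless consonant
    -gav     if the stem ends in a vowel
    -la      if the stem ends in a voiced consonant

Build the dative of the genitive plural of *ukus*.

*ukus* — last vowel /u/ (a back vowel) → -wur → *ukuswur*.
The plural form *ukuswur*: final sound = /r/, a consonant → -ha → *ukuswurha*.
Since the final sound of the genitive form *ukuswurha* is /a/ (a vowel), it takes -gav, giving *ukuswurhagav*.

ukuswurhagav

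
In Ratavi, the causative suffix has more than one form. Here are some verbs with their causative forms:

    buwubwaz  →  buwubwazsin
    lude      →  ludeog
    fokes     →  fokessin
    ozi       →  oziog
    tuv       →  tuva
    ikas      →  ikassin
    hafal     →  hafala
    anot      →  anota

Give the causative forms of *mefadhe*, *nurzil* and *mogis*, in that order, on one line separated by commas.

mefadheog, nurzila, mogissin

Looking at the final sound of each stem: -sin when the stem ends in a sibilant (*buwubwaz*, *fokes*, *ikas*); -a when the stem ends in a non-sibilant consonant (*tuv*, *hafal*, *anot*); -og when the stem ends in a vowel (*lude*, *ozi*).
The final sound of *mefadhe* is /e/, which is a vowel, so the suffix is -og, giving *mefadheog*.
The final sound of *nurzil* is /l/, which is a non-sibilant consonant, so the suffix is -a, giving *nurzila*.
Since the final sound of *mogis* is /s/ (a sibilant), it takes -sin, giving *mogissin*.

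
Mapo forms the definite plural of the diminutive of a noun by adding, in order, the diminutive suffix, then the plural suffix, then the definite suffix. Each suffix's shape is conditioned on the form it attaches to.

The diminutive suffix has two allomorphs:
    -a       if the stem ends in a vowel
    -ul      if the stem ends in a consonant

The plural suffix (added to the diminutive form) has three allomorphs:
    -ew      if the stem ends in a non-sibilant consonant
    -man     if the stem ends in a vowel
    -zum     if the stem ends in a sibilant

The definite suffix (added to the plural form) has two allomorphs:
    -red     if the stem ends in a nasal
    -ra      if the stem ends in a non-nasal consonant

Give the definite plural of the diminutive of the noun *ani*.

aniamanred

*ani* — final sound /i/ (a vowel) → -a → *ania*.
Since the final sound of the diminutive form *ania* is /a/ (a vowel), it takes -man, giving *aniaman*.
The plural form *aniaman*: final consonant = /n/, a nasal → -red → *aniamanred*.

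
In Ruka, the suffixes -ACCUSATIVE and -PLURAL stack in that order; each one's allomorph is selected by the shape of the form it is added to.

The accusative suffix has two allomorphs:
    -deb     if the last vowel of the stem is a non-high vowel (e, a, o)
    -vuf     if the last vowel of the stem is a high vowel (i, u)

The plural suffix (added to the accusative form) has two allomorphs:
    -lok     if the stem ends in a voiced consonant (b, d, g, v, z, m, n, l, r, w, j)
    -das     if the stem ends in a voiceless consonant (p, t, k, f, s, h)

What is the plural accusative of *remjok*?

The last vowel of *remjok* is /o/, which is a non-high vowel, so the accusative suffix is -deb, giving *remjokdeb*.
The accusative form *remjokdeb* — final consonant /b/ (voiced) → -lok → *remjokdeblok*.

remjokdeblok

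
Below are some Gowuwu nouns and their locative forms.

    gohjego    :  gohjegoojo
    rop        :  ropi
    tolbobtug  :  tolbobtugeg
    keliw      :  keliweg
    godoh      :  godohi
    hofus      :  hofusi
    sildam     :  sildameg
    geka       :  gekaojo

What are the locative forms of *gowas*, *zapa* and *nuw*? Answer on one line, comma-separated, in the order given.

The alternation tracks the final sound of the stem — -i when the stem ends in a voiceless consonant (*rop*, *godoh*, *hofus*); -eg when the stem ends in a voiced consonant (*tolbobtug*, *keliw*, *sildam*); -ojo when the stem ends in a vowel (*gohjego*, *geka*).
The final sound of *gowas* is /s/, which is a voiceless consonant, so the suffix is -i, giving *gowasi*.
*zapa*: final sound = /a/, a vowel → -ojo → *zapaojo*.
Since the final sound of *nuw* is /w/ (a voiced consonant), it takes -eg, giving *nuweg*.

gowasi, zapaojo, nuweg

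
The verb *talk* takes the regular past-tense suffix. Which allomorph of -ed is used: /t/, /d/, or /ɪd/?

The stem *talk* ends in a voiceless consonant other than /t/.
The -ed suffix is realized as /ɪd/ after /t, d/; as /t/ after other voiceless consonants; and as /d/ after other voiced sounds.
So -ed on *talk* is pronounced /t/.

/t/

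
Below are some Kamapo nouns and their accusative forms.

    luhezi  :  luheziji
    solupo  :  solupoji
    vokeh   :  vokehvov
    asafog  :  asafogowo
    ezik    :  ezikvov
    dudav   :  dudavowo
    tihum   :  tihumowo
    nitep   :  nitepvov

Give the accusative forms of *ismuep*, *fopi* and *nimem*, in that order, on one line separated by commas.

ismuepvov, fopiji, nimemowo

The alternation tracks the final sound of the stem — -vov when the stem ends in a voiceless consonant (*vokeh*, *ezik*, *nitep*); -owo when the stem ends in a voiced consonant (*asafog*, *dudav*, *tihum*); -ji when the stem ends in a vowel (*luhezi*, *solupo*).
Since the final sound of *ismuep* is /p/ (a voiceless consonant), it takes -vov, giving *ismuepvov*.
Since the final sound of *fopi* is /i/ (a vowel), it takes -ji, giving *fopiji*.
Since the final sound of *nimem* is /m/ (a voiced consonant), it takes -owo, giving *nimemowo*.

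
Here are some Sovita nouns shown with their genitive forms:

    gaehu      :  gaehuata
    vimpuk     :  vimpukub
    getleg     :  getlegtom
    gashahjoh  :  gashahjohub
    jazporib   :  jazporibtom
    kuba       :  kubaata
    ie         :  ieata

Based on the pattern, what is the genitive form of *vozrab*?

The suffix is conditioned by the final sound: -ub when the stem ends in a voiceless consonant (*vimpuk*, *gashahjoh*); -tom when the stem ends in a voiced consonant (*getleg*, *jazporib*); -ata when the stem ends in a vowel (*gaehu*, *kuba*, *ie*).
*vozrab* — final sound /b/ (a voiced consonant) → -tom → *vozrabtom*.

vozrabtom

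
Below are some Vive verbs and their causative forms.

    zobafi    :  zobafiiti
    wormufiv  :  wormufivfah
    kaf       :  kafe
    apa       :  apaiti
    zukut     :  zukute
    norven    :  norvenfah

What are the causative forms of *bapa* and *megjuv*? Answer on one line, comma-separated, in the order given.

The suffix is conditioned by the final sound: -e when the stem ends in a voiceless consonant (*kaf*, *zukut*); -fah when the stem ends in a voiced consonant (*wormufiv*, *norven*); -iti when the stem ends in a vowel (*zobafi*, *apa*).
*bapa*: final sound = /a/, a vowel → -iti → *bapaiti*.
Since the final sound of *megjuv* is /v/ (a voiced consonant), it takes -fah, giving *megjuvfah*.

bapaiti, megjuvfah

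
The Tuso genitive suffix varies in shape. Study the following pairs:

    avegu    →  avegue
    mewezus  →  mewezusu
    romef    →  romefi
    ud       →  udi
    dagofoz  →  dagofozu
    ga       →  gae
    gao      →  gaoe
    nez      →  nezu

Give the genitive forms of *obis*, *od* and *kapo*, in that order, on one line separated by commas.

obisu, odi, kapoe

The suffix is conditioned by the final sound: -u when the stem ends in a sibilant (*mewezus*, *dagofoz*, *nez*); -i when the stem ends in a non-sibilant consonant (*romef*, *ud*); -e when the stem ends in a vowel (*avegu*, *ga*, *gao*).
Since the final sound of *obis* is /s/ (a sibilant), it takes -u, giving *obisu*.
Since the final sound of *od* is /d/ (a non-sibilant consonant), it takes -i, giving *odi*.
*kapo* — final sound /o/ (a vowel) → -e → *kapoe*.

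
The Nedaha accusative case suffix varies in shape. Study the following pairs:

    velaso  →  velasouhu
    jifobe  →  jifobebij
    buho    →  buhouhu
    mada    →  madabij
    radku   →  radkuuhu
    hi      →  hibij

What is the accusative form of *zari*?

The suffix is conditioned by the last vowel: -uhu when the last vowel of the stem is a rounded vowel (*velaso*, *buho*, *radku*); -bij when the last vowel of the stem is an unrounded vowel (*jifobe*, *mada*, *hi*).
*zari* — last vowel /i/ (an unrounded vowel) → -bij → *zaribij*.

zaribij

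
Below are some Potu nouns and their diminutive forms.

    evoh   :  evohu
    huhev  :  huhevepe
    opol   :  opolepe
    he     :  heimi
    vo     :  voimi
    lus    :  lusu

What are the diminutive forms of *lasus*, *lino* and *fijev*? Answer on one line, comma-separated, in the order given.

lasusu, linoimi, fijevepe

Looking at the final sound of each stem: -u when the stem ends in a voiceless consonant (*evoh*, *lus*); -epe when the stem ends in a voiced consonant (*huhev*, *opol*); -imi when the stem ends in a vowel (*he*, *vo*).
The final sound of *lasus* is /s/, which is a voiceless consonant, so the suffix is -u, giving *lasusu*.
*lino*: final sound = /o/, a vowel → -imi → *linoimi*.
Since the final sound of *fijev* is /v/ (a voiced consonant), it takes -epe, giving *fijevepe*.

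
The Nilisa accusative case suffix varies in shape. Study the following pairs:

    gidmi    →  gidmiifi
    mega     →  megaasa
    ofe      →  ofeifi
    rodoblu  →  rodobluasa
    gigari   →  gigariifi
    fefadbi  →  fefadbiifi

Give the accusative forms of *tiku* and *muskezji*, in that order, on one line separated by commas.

tikuasa, muskezjiifi

Looking at the last vowel of each stem: -ifi when the last vowel of the stem is a front vowel (*gidmi*, *ofe*, *gigari*, *fefadbi*); -asa when the last vowel of the stem is a back vowel (*mega*, *rodoblu*).
Since the last vowel of *tiku* is /u/ (a back vowel), it takes -asa, giving *tikuasa*.
*muskezji* — last vowel /i/ (a front vowel) → -ifi → *muskezjiifi*.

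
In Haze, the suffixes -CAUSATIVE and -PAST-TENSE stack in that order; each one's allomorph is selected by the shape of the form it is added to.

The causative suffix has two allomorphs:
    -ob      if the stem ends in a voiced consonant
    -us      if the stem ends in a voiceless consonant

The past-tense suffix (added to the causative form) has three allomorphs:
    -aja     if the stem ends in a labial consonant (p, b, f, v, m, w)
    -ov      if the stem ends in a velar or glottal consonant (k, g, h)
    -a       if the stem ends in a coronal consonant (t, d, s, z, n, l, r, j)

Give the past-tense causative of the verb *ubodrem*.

ubodremobaja

*ubodrem*: final consonant = /m/, voiced → -ob → *ubodremob*.
Since the final consonant of the causative form *ubodremob* is /b/ (labial), it takes -aja, giving *ubodremobaja*.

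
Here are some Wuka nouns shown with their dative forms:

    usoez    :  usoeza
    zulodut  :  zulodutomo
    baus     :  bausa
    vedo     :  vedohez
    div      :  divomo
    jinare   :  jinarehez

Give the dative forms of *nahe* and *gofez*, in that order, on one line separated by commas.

Looking at the final sound of each stem: -a when the stem ends in a sibilant (*usoez*, *baus*); -omo when the stem ends in a non-sibilant consonant (*zulodut*, *div*); -hez when the stem ends in a vowel (*vedo*, *jinare*).
The final sound of *nahe* is /e/, which is a vowel, so the suffix is -hez, giving *nahehez*.
The final sound of *gofez* is /z/, which is a sibilant, so the suffix is -a, giving *gofeza*.

nahehez, gofeza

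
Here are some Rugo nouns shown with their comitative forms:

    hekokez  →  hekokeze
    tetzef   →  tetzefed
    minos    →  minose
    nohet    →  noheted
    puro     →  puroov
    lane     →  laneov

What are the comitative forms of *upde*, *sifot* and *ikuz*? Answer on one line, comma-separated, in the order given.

The pattern is sibilance of the final sound: -e when the stem ends in a sibilant (*hekokez*, *minos*); -ed when the stem ends in a non-sibilant consonant (*tetzef*, *nohet*); -ov when the stem ends in a vowel (*puro*, *lane*).
*upde*: final sound = /e/, a vowel → -ov → *updeov*.
Since the final sound of *sifot* is /t/ (a non-sibilant consonant), it takes -ed, giving *sifoted*.
*ikuz* — final sound /z/ (a sibilant) → -e → *ikuze*.

updeov, sifoted, ikuze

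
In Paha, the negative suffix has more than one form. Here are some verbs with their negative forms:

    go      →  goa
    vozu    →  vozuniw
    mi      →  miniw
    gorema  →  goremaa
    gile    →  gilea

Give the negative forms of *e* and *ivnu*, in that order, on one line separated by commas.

Looking at the last vowel of each stem: -niw when the last vowel of the stem is a high vowel (*vozu*, *mi*); -a when the last vowel of the stem is a non-high vowel (*go*, *gorema*, *gile*).
*e* — last vowel /e/ (a non-high vowel) → -a → *ea*.
*ivnu* — last vowel /u/ (a high vowel) → -niw → *ivnuniw*.

ea, ivnuniw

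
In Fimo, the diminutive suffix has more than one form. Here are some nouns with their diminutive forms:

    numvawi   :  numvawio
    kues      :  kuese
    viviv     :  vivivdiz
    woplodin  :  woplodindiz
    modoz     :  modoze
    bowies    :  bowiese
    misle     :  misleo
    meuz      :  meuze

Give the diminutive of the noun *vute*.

The suffix is conditioned by the final sound: -e when the stem ends in a sibilant (*kues*, *modoz*, *bowies*, *meuz*); -diz when the stem ends in a non-sibilant consonant (*viviv*, *woplodin*); -o when the stem ends in a vowel (*numvawi*, *misle*).
Since the final sound of *vute* is /e/ (a vowel), it takes -o, giving *vuteo*.

vuteo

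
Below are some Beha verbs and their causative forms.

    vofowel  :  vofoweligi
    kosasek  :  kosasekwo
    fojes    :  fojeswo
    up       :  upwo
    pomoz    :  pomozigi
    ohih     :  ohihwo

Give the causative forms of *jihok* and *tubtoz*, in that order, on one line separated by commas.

The suffix is conditioned by the final consonant: -wo when the stem ends in a voiceless consonant (*kosasek*, *fojes*, *up*, *ohih*); -igi when the stem ends in a voiced consonant (*vofowel*, *pomoz*).
Since the final consonant of *jihok* is /k/ (voiceless), it takes -wo, giving *jihokwo*.
The final consonant of *tubtoz* is /z/, which is voiced, so the suffix is -igi, giving *tubtozigi*.

jihokwo, tubtozigi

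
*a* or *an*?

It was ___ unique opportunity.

a

The indefinite article is chosen by the initial *sound* of the following word, not its spelling.
*unique* begins with the sound /juː/ (u pronounced /juː/) — a consonant sound.
So the article is *a*: It was a unique opportunity.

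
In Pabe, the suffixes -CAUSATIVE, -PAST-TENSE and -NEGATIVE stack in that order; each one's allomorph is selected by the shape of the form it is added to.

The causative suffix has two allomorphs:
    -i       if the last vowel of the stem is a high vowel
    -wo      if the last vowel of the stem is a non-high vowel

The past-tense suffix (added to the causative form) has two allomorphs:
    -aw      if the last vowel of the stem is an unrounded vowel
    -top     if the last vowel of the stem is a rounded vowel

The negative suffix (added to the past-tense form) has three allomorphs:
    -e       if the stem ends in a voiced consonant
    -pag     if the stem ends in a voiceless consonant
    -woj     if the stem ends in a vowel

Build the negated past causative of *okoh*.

*okoh*: last vowel = /o/, a non-high vowel → -wo → *okohwo*.
The causative form *okohwo*: last vowel = /o/, a rounded vowel → -top → *okohwotop*.
Since the final sound of the past-tense form *okohwotop* is /p/ (a voiceless consonant), it takes -pag, giving *okohwotoppag*.

okohwotoppag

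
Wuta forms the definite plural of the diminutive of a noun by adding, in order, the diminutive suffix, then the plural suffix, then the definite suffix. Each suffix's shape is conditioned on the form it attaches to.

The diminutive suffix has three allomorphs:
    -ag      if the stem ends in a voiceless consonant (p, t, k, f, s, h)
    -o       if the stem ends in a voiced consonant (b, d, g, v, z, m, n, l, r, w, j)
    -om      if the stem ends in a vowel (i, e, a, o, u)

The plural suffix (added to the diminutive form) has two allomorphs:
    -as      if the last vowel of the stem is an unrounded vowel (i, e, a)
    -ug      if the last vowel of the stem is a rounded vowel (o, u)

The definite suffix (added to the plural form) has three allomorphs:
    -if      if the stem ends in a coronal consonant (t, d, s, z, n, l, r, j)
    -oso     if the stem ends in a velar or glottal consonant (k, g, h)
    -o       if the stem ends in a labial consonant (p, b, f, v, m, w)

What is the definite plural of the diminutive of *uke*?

ukeomugoso

Since the final sound of *uke* is /e/ (a vowel), it takes -om, giving *ukeom*.
The diminutive form *ukeom* — last vowel /o/ (a rounded vowel) → -ug → *ukeomug*.
The plural form *ukeomug* — final consonant /g/ (velar/glottal) → -oso → *ukeomugoso*.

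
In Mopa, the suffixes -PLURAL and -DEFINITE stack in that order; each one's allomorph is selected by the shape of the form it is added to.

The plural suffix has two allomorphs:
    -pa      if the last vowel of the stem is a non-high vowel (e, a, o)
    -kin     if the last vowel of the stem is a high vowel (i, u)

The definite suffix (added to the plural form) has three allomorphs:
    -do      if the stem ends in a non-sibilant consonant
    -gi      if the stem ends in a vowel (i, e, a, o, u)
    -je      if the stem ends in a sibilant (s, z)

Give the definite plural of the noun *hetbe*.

hetbepagi

The last vowel of *hetbe* is /e/, which is a non-high vowel, so the plural suffix is -pa, giving *hetbepa*.
Since the final sound of the plural form *hetbepa* is /a/ (a vowel), it takes -gi, giving *hetbepagi*.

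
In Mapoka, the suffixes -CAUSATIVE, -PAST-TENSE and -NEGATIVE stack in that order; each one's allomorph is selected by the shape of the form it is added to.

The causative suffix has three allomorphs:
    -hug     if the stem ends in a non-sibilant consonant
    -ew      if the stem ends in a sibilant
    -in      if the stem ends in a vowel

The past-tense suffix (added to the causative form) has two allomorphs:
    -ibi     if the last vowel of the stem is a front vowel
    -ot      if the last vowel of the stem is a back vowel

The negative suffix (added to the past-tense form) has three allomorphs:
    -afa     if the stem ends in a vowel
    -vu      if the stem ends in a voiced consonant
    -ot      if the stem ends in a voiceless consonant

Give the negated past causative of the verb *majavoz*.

majavozewibiafa

*majavoz* — final sound /z/ (a sibilant) → -ew → *majavozew*.
The last vowel of the causative form *majavozew* is /e/, which is a front vowel, so the past-tense suffix is -ibi, giving *majavozewibi*.
The past-tense form *majavozewibi*: final sound = /i/, a vowel → -afa → *majavozewibiafa*.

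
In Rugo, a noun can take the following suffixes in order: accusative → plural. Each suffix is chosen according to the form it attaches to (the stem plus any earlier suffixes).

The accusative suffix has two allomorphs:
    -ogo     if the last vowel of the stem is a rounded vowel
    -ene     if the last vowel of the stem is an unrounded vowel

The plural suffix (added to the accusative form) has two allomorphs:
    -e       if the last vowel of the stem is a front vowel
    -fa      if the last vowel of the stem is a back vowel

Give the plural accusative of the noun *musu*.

*musu*: last vowel = /u/, a rounded vowel → -ogo → *musuogo*.
The last vowel of the accusative form *musuogo* is /o/, which is a back vowel, so the plural suffix is -fa, giving *musuogofa*.

musuogofa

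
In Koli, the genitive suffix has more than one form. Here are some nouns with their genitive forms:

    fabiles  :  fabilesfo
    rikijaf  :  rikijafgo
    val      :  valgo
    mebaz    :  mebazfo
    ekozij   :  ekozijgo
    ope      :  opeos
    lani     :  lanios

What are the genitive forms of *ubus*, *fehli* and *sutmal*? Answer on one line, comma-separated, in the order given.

ubusfo, fehlios, sutmalgo

The pattern is sibilance of the final sound: -fo when the stem ends in a sibilant (*fabiles*, *mebaz*); -go when the stem ends in a non-sibilant consonant (*rikijaf*, *val*, *ekozij*); -os when the stem ends in a vowel (*ope*, *lani*).
Since the final sound of *ubus* is /s/ (a sibilant), it takes -fo, giving *ubusfo*.
Since the final sound of *fehli* is /i/ (a vowel), it takes -os, giving *fehlios*.
*sutmal*: final sound = /l/, a non-sibilant consonant → -go → *sutmalgo*.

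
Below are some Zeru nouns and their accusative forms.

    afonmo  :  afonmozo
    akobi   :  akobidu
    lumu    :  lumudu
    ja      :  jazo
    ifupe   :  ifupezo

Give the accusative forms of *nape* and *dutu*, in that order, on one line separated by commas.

napezo, dutudu

Looking at the last vowel of each stem: -du when the last vowel of the stem is a high vowel (*akobi*, *lumu*); -zo when the last vowel of the stem is a non-high vowel (*afonmo*, *ja*, *ifupe*).
*nape*: last vowel = /e/, a non-high vowel → -zo → *napezo*.
The last vowel of *dutu* is /u/, which is a high vowel, so the suffix is -du, giving *dutudu*.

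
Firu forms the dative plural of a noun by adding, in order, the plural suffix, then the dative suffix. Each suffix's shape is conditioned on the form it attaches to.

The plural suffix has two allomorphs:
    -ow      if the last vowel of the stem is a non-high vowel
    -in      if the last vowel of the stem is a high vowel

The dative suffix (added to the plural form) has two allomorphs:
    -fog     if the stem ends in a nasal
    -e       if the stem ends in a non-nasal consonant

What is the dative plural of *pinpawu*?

pinpawuinfog

*pinpawu* — last vowel /u/ (a high vowel) → -in → *pinpawuin*.
Since the final consonant of the plural form *pinpawuin* is /n/ (a nasal), it takes -fog, giving *pinpawuinfog*.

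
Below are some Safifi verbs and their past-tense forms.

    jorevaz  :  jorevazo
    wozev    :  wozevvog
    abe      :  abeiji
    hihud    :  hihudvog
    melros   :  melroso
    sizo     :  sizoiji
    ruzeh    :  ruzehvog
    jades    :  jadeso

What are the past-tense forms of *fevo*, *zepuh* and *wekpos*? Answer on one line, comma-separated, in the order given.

fevoiji, zepuhvog, wekposo

The alternation tracks the final sound of the stem — -o when the stem ends in a sibilant (*jorevaz*, *melros*, *jades*); -vog when the stem ends in a non-sibilant consonant (*wozev*, *hihud*, *ruzeh*); -iji when the stem ends in a vowel (*abe*, *sizo*).
*fevo*: final sound = /o/, a vowel → -iji → *fevoiji*.
*zepuh*: final sound = /h/, a non-sibilant consonant → -vog → *zepuhvog*.
*wekpos*: final sound = /s/, a sibilant → -o → *wekposo*.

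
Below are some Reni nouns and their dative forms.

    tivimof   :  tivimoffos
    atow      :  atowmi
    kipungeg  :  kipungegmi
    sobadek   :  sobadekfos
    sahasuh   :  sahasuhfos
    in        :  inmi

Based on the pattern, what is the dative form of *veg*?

vegmi

The suffix is conditioned by the final consonant: -fos when the stem ends in a voiceless consonant (*tivimof*, *sobadek*, *sahasuh*); -mi when the stem ends in a voiced consonant (*atow*, *kipungeg*, *in*).
*veg*: final consonant = /g/, voiced → -mi → *vegmi*.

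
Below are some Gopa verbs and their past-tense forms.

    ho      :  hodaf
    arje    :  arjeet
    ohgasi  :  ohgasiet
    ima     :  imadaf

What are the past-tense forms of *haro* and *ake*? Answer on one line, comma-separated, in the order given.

The alternation tracks the last vowel of the stem — -et when the last vowel of the stem is a front vowel (*arje*, *ohgasi*); -daf when the last vowel of the stem is a back vowel (*ho*, *ima*).
The last vowel of *haro* is /o/, which is a back vowel, so the suffix is -daf, giving *harodaf*.
Since the last vowel of *ake* is /e/ (a front vowel), it takes -et, giving *akeet*.

harodaf, akeet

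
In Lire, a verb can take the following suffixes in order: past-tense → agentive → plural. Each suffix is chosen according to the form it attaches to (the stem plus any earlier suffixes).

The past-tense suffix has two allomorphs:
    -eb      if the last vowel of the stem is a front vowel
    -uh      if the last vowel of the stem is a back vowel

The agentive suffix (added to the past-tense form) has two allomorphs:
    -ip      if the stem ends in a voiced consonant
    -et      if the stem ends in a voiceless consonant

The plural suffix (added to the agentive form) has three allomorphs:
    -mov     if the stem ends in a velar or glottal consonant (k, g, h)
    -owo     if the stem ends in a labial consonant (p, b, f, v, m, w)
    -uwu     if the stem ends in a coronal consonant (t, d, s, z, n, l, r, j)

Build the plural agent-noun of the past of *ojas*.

*ojas*: last vowel = /a/, a back vowel → -uh → *ojasuh*.
The final consonant of the past-tense form *ojasuh* is /h/, which is voiceless, so the agentive suffix is -et, giving *ojasuhet*.
The agentive form *ojasuhet* — final consonant /t/ (coronal) → -uwu → *ojasuhetuwu*.

ojasuhetuwu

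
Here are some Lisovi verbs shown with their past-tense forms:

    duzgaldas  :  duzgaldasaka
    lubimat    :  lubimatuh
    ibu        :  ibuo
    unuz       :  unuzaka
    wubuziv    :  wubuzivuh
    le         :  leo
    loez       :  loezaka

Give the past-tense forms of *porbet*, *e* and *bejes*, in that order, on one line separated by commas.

porbetuh, eo, bejesaka

The pattern is sibilance of the final sound: -aka when the stem ends in a sibilant (*duzgaldas*, *unuz*, *loez*); -uh when the stem ends in a non-sibilant consonant (*lubimat*, *wubuziv*); -o when the stem ends in a vowel (*ibu*, *le*).
*porbet*: final sound = /t/, a non-sibilant consonant → -uh → *porbetuh*.
*e* — final sound /e/ (a vowel) → -o → *eo*.
Since the final sound of *bejes* is /s/ (a sibilant), it takes -aka, giving *bejesaka*.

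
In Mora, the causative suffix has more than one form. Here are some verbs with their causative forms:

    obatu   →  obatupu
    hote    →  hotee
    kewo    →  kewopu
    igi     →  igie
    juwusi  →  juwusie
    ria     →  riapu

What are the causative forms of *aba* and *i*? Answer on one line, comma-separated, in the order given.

abapu, ie

The alternation tracks the last vowel of the stem — -e when the last vowel of the stem is a front vowel (*hote*, *igi*, *juwusi*); -pu when the last vowel of the stem is a back vowel (*obatu*, *kewo*, *ria*).
*aba*: last vowel = /a/, a back vowel → -pu → *abapu*.
*i* — last vowel /i/ (a front vowel) → -e → *ie*.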